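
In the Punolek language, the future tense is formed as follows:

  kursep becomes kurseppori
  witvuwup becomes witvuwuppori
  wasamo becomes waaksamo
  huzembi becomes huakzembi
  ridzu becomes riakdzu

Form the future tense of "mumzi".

witvuwup and ridzu both have last vowel 'u' yet inflect differently (witvuwuppori, riakdzu), so the last vowel is not what conditions the rule; whether the stem ends in a vowel or a consonant is.
"mumzi" ends in a vowel. The stems ending in a vowel (wasamo → waaksamo, huzembi → huakzembi, ridzu → riakdzu) insert -ak- after the first vowel.
The other pattern: stems ending in a consonant double the final consonant and add -ori.
So mumzi → muakmzi.

muakmzi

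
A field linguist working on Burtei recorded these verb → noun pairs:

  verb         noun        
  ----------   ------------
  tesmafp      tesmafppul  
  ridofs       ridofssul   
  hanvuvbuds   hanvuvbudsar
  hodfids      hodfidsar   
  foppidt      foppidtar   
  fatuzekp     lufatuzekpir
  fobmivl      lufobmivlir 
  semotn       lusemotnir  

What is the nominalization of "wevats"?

"wevats" has second-to-last letter 't'. The one such stem in the data (semotn → lusemotnir) adds lu- … -ir around the stem, so the same rule applies.
So wevats → luwevatsir.

luwevatsir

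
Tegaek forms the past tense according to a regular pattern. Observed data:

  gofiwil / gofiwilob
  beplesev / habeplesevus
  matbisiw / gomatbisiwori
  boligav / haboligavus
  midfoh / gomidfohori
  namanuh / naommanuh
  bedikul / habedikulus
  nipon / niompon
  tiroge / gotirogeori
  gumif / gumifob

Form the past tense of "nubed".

nuombed

gofiwil and bedikul both end in -l yet inflect differently (gofiwilob, habedikulus), so the final letter is not what conditions the rule; the first letter is.
"nubed" begins with n-. The stems beginning with n- (namanuh → naommanuh, nipon → niompon) insert -om- after the first vowel.
The other patterns: stems beginning with g- add -ob; stems beginning with b- add ha- … -us around the stem; stems beginning with m- or t- add go- … -ori around the stem.
So nubed → nuombed.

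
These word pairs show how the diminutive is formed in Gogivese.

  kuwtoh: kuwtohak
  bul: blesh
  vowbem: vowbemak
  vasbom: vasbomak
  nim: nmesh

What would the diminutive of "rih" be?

rhesh

"rih" has 1 vowel. The stems with 1 vowel (nim → nmesh, bul → blesh) delete the last vowel and add -esh.
So rih → rhesh.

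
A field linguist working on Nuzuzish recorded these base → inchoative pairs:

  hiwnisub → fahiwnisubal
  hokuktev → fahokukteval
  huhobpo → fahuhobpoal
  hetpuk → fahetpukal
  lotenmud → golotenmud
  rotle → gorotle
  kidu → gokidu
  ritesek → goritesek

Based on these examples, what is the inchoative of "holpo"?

hetpuk and ritesek both end in -k yet inflect differently (fahetpukal, goritesek), so the final letter is not what conditions the rule; the first letter is.
"holpo" begins with h-. The stems beginning with h- (hiwnisub → fahiwnisubal, hokuktev → fahokukteval, huhobpo → fahuhobpoal) add fa- … -al around the stem.
The other pattern: stems beginning with k-, l- or r- add the prefix go-.
So holpo → faholpoal.

faholpoal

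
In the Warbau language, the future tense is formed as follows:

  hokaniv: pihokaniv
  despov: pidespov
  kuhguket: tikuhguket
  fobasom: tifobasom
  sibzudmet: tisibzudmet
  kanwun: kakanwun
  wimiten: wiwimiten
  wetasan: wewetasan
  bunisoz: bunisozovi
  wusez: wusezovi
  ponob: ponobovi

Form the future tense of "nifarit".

tinifarit

despov and fobasom both have last vowel 'o' yet inflect differently (pidespov, tifobasom), so the last vowel is not what conditions the rule; the final letter is.
"nifarit" ends in -t. The stems ending in -t (kuhguket → tikuhguket, sibzudmet → tisibzudmet) add the prefix ti-.
So nifarit → tinifarit.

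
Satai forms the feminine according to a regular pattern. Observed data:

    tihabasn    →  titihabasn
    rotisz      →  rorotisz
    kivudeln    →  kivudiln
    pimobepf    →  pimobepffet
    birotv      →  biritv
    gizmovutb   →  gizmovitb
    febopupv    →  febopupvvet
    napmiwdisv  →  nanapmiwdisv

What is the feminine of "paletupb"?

napmiwdisv and febopupv both end in -v yet inflect differently (nanapmiwdisv, febopupvvet), so the final letter is not what conditions the rule; the second-to-last letter is.
"paletupb" has second-to-last letter 'p'. The stems whose second-to-last letter is 'p' (febopupv → febopupvvet, pimobepf → pimobepffet) double the final consonant and add -et.
The other patterns: stems whose second-to-last letter is 's' repeat the first consonant+vowel as a prefix; stems whose second-to-last letter is 'l' or 't' change the last vowel to 'i'.
So paletupb → paletupbbet.

paletupbbet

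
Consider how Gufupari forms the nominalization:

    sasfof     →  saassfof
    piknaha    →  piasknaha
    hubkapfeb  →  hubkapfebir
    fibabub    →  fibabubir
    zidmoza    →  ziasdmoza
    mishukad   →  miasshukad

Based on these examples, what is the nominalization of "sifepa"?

siasfepa

fibabub and piknaha both have 3 vowels yet inflect differently (fibabubir, piasknaha), so the number of vowels is not what conditions the rule; the final letter is.
"sifepa" ends in -a. The stems ending in -a (piknaha → piasknaha, zidmoza → ziasdmoza) insert -as- after the first vowel.
The other pattern: stems ending in -b add -ir.
So sifepa → siasfepa.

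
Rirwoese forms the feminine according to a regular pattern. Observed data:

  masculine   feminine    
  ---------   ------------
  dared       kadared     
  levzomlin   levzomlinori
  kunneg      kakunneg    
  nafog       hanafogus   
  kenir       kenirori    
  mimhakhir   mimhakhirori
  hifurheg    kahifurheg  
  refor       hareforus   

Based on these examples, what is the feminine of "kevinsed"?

mimhakhir and refor both end in -r yet inflect differently (mimhakhirori, hareforus), so the final letter is not what conditions the rule; the last vowel is.
"kevinsed" has last vowel 'e'. The stems whose last vowel is 'e' (hifurheg → kahifurheg, dared → kadared, kunneg → kakunneg) add the prefix ka-.
So kevinsed → kakevinsed.

kakevinsed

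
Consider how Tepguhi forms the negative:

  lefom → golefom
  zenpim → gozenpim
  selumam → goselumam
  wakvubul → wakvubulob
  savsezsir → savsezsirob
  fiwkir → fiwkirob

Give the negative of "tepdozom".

gotepdozom

zenpim and savsezsir both have last vowel 'i' yet inflect differently (gozenpim, savsezsirob), so the last vowel is not what conditions the rule; the final letter is.
"tepdozom" ends in -m. The stems ending in -m (lefom → golefom, zenpim → gozenpim, selumam → goselumam) add the prefix go-.
So tepdozom → gotepdozom.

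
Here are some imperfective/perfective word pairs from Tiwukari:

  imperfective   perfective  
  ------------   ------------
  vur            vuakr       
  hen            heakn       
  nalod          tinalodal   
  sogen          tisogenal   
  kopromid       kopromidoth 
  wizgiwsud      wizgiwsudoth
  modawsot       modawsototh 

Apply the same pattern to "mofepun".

"mofepun" has 3 vowels. The stems with 3 vowels (kopromid → kopromidoth, wizgiwsud → wizgiwsudoth, modawsot → modawsototh) add -oth.
The other patterns: stems with 1 vowel insert -ak- after the first vowel; stems with 2 vowels add ti- … -al around the stem.
So mofepun → mofepunoth.

mofepunoth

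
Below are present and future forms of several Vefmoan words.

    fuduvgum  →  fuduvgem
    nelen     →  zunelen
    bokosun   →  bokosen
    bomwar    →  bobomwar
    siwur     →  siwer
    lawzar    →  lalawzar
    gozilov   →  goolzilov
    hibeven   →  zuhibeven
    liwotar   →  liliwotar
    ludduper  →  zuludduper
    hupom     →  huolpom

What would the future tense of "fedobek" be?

zufedobek

nelen and bokosun both end in -n yet inflect differently (zunelen, bokosen), so the final letter is not what conditions the rule; the last vowel is.
"fedobek" has last vowel 'e'. The stems whose last vowel is 'e' (ludduper → zuludduper, nelen → zunelen, hibeven → zuhibeven) add the prefix zu-.
So fedobek → zufedobek.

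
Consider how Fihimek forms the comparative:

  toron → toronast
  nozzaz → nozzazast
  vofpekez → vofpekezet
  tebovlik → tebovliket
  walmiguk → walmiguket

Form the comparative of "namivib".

"namivib" has 3 vowels. The stems with 3 vowels (vofpekez → vofpekezet, tebovlik → tebovliket, walmiguk → walmiguket) add -et.
The other pattern: stems with 2 vowels add -ast.
So namivib → namivibet.

namivibet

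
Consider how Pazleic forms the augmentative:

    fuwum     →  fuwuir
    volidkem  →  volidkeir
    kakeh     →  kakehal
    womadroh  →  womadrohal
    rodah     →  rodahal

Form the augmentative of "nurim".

nuriir

"nurim" ends in -m. The stems ending in -m (fuwum → fuwuir, volidkem → volidkeir) drop the final letter and add -ir.
So nurim → nuriir.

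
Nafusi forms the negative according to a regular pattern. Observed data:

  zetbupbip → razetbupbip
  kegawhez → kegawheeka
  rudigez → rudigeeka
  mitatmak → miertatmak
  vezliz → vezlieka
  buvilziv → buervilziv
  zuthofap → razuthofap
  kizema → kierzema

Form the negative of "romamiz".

"romamiz" ends in -z. The stems ending in -z (vezliz → vezlieka, rudigez → rudigeeka, kegawhez → kegawheeka) drop the final letter and add -eka.
The other patterns: stems ending in -p add the prefix ra-; stems ending in -a, -k or -v insert -er- after the first vowel.
So romamiz → romamieka.

romamieka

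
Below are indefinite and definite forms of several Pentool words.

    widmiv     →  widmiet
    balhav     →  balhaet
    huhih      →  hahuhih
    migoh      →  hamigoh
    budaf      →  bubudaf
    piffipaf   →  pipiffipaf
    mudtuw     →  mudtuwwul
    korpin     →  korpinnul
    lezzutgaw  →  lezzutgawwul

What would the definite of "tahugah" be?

"tahugah" ends in -h. The stems ending in -h (huhih → hahuhih, migoh → hamigoh) add the prefix ha-.
The other patterns: stems ending in -v drop the final letter and add -et; stems ending in -f repeat the first consonant+vowel as a prefix; stems ending in -n or -w double the final consonant and add -ul.
So tahugah → hatahugah.

hatahugah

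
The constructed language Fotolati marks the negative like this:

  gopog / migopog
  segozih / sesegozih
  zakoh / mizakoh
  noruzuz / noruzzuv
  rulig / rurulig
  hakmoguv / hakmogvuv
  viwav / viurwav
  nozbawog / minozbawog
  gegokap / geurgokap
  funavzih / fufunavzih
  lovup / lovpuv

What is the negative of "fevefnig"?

fefevefnig

"fevefnig" has last vowel 'i'. The stems whose last vowel is 'i' (funavzih → fufunavzih, rulig → rurulig, segozih → sesegozih) repeat the first consonant+vowel as a prefix.
So fevefnig → fefevefnig.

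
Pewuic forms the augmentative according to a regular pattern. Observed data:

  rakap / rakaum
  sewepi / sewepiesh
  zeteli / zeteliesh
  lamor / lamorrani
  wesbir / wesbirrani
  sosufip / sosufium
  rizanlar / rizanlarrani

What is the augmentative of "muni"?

rakap and rizanlar both have last vowel 'a' yet inflect differently (rakaum, rizanlarrani), so the last vowel is not what conditions the rule; the final letter is.
"muni" ends in -i. The stems ending in -i (sewepi → sewepiesh, zeteli → zeteliesh) add -esh.
The other patterns: stems ending in -p drop the final letter and add -um; stems ending in -r double the final consonant and add -ani.
So muni → muniesh.

muniesh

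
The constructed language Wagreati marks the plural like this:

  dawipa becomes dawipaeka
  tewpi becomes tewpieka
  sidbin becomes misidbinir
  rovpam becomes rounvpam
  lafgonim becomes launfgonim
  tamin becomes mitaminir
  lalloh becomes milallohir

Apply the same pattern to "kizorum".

lafgonim and sidbin both have last vowel 'i' yet inflect differently (launfgonim, misidbinir), so the last vowel is not what conditions the rule; the final letter is.
"kizorum" ends in -m. The stems ending in -m (lafgonim → launfgonim, rovpam → rounvpam) insert -un- after the first vowel.
So kizorum → kiunzorum.

kiunzorum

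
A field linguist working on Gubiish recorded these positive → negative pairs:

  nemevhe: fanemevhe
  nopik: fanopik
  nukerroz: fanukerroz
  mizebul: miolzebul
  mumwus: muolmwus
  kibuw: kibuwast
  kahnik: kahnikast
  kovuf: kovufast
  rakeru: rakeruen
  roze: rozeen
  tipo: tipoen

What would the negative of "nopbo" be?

fanopbo

nopik and kahnik both end in -k yet inflect differently (fanopik, kahnikast), so the final letter is not what conditions the rule; the first letter is.
"nopbo" begins with n-. The stems beginning with n- (nemevhe → fanemevhe, nopik → fanopik, nukerroz → fanukerroz) add the prefix fa-.
The other patterns: stems beginning with m- insert -ol- after the first vowel; stems beginning with k- add -ast; stems beginning with r- or t- add -en.
So nopbo → fanopbo.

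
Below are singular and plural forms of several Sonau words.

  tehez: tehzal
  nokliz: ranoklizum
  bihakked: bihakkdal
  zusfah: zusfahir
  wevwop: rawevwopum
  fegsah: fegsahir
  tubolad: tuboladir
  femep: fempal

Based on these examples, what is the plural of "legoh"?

ralegohum

bihakked and tubolad both end in -d yet inflect differently (bihakkdal, tuboladir), so the final letter is not what conditions the rule; the last vowel is.
"legoh" has last vowel 'o'. The one such stem in the data (wevwop → rawevwopum) adds ra- … -um around the stem, so the same rule applies.
So legoh → ralegohum.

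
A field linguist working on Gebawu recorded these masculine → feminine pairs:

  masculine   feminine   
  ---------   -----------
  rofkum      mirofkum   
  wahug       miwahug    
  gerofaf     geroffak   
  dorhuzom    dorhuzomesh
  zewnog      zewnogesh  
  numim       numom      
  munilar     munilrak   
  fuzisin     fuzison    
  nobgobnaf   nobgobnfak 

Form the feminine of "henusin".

"henusin" has last vowel 'i'. The stems whose last vowel is 'i' (fuzisin → fuzison, numim → numom) change the last vowel to 'o'.
The other patterns: stems whose last vowel is 'a' delete the last vowel and add -ak; stems whose last vowel is 'o' add -esh; stems whose last vowel is 'u' add the prefix mi-.
So henusin → henuson.

henuson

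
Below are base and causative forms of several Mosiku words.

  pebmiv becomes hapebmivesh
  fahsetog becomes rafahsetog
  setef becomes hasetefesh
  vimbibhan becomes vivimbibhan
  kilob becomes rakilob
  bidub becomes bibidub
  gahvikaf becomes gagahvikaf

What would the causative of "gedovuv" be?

kilob and bidub both end in -b yet inflect differently (rakilob, bibidub), so the final letter is not what conditions the rule; the last vowel is.
"gedovuv" has last vowel 'u'. The one such stem in the data (bidub → bibidub) repeats the first consonant+vowel as a prefix (as do gahvikaf, vimbibhan), so the same rule applies.
The other patterns: stems whose last vowel is 'o' add the prefix ra-; stems whose last vowel is 'e' or 'i' add ha- … -esh around the stem.
So gedovuv → gegedovuv.

gegedovuv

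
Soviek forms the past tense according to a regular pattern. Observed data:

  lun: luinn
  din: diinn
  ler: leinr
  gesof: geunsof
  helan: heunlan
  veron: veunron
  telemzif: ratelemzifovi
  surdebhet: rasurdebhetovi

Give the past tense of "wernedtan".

rawernedtanovi

lun and helan both end in -n yet inflect differently (luinn, heunlan), so the final letter is not what conditions the rule; the number of vowels is.
"wernedtan" has 3 vowels. The stems with 3 vowels (telemzif → ratelemzifovi, surdebhet → rasurdebhetovi) add ra- … -ovi around the stem.
So wernedtan → rawernedtanovi.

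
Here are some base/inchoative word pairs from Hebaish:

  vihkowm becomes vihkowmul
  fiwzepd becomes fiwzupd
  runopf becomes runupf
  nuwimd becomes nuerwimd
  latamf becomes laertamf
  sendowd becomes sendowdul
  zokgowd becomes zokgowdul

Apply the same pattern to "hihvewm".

hihvewmul

"hihvewm" has second-to-last letter 'w'. The stems whose second-to-last letter is 'w' (sendowd → sendowdul, vihkowm → vihkowmul, zokgowd → zokgowdul) add -ul.
So hihvewm → hihvewmul.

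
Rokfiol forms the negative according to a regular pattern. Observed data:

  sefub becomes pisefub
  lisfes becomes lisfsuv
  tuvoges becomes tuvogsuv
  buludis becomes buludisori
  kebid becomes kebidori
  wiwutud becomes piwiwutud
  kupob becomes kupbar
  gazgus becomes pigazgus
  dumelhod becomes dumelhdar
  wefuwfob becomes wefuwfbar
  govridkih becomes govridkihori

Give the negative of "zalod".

zaldar

lisfes and buludis both end in -s yet inflect differently (lisfsuv, buludisori), so the final letter is not what conditions the rule; the last vowel is.
"zalod" has last vowel 'o'. The stems whose last vowel is 'o' (kupob → kupbar, dumelhod → dumelhdar, wefuwfob → wefuwfbar) delete the last vowel and add -ar.
The other patterns: stems whose last vowel is 'e' delete the last vowel and add -uv; stems whose last vowel is 'i' add -ori; stems whose last vowel is 'u' add the prefix pi-.
So zalod → zaldar.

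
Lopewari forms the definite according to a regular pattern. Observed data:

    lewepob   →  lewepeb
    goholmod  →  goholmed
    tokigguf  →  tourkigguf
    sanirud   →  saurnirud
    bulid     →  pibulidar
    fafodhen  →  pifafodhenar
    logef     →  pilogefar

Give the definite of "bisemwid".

goholmod and sanirud both end in -d yet inflect differently (goholmed, saurnirud), so the final letter is not what conditions the rule; the last vowel is.
"bisemwid" has last vowel 'i'. The one such stem in the data (bulid → pibulidar) adds pi- … -ar around the stem, so the same rule applies.
The other patterns: stems whose last vowel is 'o' change the last vowel to 'e'; stems whose last vowel is 'u' insert -ur- after the first vowel.
So bisemwid → pibisemwidar.

pibisemwidar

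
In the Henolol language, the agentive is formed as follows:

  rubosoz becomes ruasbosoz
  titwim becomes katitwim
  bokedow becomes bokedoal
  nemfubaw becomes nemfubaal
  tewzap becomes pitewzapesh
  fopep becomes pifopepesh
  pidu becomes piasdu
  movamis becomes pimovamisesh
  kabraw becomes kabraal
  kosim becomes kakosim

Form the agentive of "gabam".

kagabam

tewzap and nemfubaw both have last vowel 'a' yet inflect differently (pitewzapesh, nemfubaal), so the last vowel is not what conditions the rule; the final letter is.
"gabam" ends in -m. The stems ending in -m (kosim → kakosim, titwim → katitwim) add the prefix ka-.
The other patterns: stems ending in -p or -s add pi- … -esh around the stem; stems ending in -w drop the final letter and add -al; stems ending in -u or -z insert -as- after the first vowel.
So gabam → kagabam.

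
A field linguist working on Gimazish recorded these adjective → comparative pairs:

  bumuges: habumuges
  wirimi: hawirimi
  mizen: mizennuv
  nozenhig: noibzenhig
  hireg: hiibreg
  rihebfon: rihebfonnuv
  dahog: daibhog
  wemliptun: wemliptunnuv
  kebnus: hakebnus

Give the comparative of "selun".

selunnuv

"selun" ends in -n. The stems ending in -n (rihebfon → rihebfonnuv, mizen → mizennuv, wemliptun → wemliptunnuv) double the final consonant and add -uv.
The other patterns: stems ending in -g insert -ib- after the first vowel; stems ending in -i or -s add the prefix ha-.
So selun → selunnuv.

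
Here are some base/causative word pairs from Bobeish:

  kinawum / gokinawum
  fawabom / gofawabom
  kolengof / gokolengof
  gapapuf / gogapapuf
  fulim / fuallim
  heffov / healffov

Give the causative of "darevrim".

"darevrim" has 3 vowels. The stems with 3 vowels (kinawum → gokinawum, fawabom → gofawabom, kolengof → gokolengof) add the prefix go-.
The other pattern: stems with 2 vowels insert -al- after the first vowel.
So darevrim → godarevrim.

godarevrim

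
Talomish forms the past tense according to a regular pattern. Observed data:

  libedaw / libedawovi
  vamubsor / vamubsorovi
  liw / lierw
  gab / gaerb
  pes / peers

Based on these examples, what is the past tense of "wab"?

libedaw and liw both end in -w yet inflect differently (libedawovi, lierw), so the final letter is not what conditions the rule; the number of vowels is.
"wab" has 1 vowel. The stems with 1 vowel (liw → lierw, gab → gaerb, pes → peers) insert -er- after the first vowel.
The other pattern: stems with 3 vowels add -ovi.
So wab → waerb.

waerb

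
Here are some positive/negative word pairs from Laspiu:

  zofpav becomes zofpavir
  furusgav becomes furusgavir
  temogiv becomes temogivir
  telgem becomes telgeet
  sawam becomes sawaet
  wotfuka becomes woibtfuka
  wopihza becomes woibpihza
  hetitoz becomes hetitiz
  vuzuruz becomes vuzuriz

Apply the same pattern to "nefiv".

zofpav and sawam both have last vowel 'a' yet inflect differently (zofpavir, sawaet), so the last vowel is not what conditions the rule; the final letter is.
"nefiv" ends in -v. The stems ending in -v (zofpav → zofpavir, furusgav → furusgavir, temogiv → temogivir) add -ir.
The other patterns: stems ending in -m drop the final letter and add -et; stems ending in -a insert -ib- after the first vowel; stems ending in -z change the last vowel to 'i'.
So nefiv → nefivir.

nefivir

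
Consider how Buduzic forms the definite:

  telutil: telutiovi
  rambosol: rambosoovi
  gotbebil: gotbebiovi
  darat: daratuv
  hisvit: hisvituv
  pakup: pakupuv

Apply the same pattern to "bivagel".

bivageovi

telutil and hisvit both have last vowel 'i' yet inflect differently (telutiovi, hisvituv), so the last vowel is not what conditions the rule; the final letter is.
"bivagel" ends in -l. The stems ending in -l (telutil → telutiovi, rambosol → rambosoovi, gotbebil → gotbebiovi) drop the final letter and add -ovi.
So bivagel → bivageovi.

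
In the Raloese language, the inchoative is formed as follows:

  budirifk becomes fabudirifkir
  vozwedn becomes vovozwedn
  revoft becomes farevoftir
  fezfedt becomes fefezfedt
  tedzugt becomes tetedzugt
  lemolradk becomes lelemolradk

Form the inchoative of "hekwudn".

budirifk and lemolradk both end in -k yet inflect differently (fabudirifkir, lelemolradk), so the final letter is not what conditions the rule; the second-to-last letter is.
"hekwudn" has second-to-last letter 'd'. The stems whose second-to-last letter is 'd' (lemolradk → lelemolradk, fezfedt → fefezfedt, vozwedn → vovozwedn) repeat the first consonant+vowel as a prefix.
The other pattern: stems whose second-to-last letter is 'f' add fa- … -ir around the stem.
So hekwudn → hehekwudn.

hehekwudn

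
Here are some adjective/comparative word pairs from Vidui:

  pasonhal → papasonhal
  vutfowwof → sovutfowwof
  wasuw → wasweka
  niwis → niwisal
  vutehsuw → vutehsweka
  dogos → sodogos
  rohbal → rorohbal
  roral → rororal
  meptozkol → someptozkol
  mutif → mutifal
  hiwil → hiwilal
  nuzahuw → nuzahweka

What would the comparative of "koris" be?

meptozkol and hiwil both end in -l yet inflect differently (someptozkol, hiwilal), so the final letter is not what conditions the rule; the last vowel is.
"koris" has last vowel 'i'. The stems whose last vowel is 'i' (hiwil → hiwilal, mutif → mutifal, niwis → niwisal) add -al.
So koris → korisal.

korisal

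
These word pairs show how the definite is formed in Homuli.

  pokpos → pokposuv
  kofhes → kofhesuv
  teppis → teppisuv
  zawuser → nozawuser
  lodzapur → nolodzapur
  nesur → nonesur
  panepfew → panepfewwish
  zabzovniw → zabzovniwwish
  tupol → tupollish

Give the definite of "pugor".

kofhes and zawuser both have last vowel 'e' yet inflect differently (kofhesuv, nozawuser), so the last vowel is not what conditions the rule; the final letter is.
"pugor" ends in -r. The stems ending in -r (zawuser → nozawuser, lodzapur → nolodzapur, nesur → nonesur) add the prefix no-.
So pugor → nopugor.

nopugor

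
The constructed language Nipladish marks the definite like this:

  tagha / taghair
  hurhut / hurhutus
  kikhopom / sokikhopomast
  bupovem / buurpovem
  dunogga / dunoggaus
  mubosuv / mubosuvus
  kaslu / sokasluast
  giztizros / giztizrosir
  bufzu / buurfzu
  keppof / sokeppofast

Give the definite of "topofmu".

topofmuir

"topofmu" begins with t-. The one such stem in the data (tagha → taghair) adds -ir, so the same rule applies.
The other patterns: stems beginning with b- insert -ur- after the first vowel; stems beginning with k- add so- … -ast around the stem; stems beginning with d-, h- or m- add -us.
So topofmu → topofmuir.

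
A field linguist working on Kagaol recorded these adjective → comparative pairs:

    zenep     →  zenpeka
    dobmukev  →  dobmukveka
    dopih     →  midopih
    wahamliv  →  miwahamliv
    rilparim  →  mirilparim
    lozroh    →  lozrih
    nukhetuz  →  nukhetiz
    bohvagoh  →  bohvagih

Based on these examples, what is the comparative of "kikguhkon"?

dobmukev and wahamliv both end in -v yet inflect differently (dobmukveka, miwahamliv), so the final letter is not what conditions the rule; the last vowel is.
"kikguhkon" has last vowel 'o'. The stems whose last vowel is 'o' (lozroh → lozrih, bohvagoh → bohvagih) change the last vowel to 'i'.
The other patterns: stems whose last vowel is 'e' delete the last vowel and add -eka; stems whose last vowel is 'i' add the prefix mi-.
So kikguhkon → kikguhkin.

kikguhkin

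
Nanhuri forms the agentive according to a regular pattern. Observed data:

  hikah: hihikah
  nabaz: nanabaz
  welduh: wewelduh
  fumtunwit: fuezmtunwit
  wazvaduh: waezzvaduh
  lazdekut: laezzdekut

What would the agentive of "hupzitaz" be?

hikah and wazvaduh both end in -h yet inflect differently (hihikah, waezzvaduh), so the final letter is not what conditions the rule; the number of vowels is.
"hupzitaz" has 3 vowels. The stems with 3 vowels (fumtunwit → fuezmtunwit, wazvaduh → waezzvaduh, lazdekut → laezzdekut) insert -ez- after the first vowel.
The other pattern: stems with 2 vowels repeat the first consonant+vowel as a prefix.
So hupzitaz → huezpzitaz.

huezpzitaz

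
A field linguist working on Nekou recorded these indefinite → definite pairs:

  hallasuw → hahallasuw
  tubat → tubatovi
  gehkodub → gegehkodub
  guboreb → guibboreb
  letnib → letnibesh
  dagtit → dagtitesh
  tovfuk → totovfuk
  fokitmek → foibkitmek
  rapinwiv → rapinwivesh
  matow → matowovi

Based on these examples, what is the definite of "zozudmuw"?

"zozudmuw" has last vowel 'u'. The stems whose last vowel is 'u' (hallasuw → hahallasuw, tovfuk → totovfuk, gehkodub → gegehkodub) repeat the first consonant+vowel as a prefix.
So zozudmuw → zozozudmuw.

zozozudmuw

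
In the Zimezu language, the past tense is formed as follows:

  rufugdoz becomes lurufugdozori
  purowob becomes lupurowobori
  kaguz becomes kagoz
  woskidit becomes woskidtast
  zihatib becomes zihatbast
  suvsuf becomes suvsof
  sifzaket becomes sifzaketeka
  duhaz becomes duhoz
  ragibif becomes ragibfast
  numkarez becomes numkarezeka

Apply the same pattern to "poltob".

lupoltobori

numkarez and rufugdoz both end in -z yet inflect differently (numkarezeka, lurufugdozori), so the final letter is not what conditions the rule; the last vowel is.
"poltob" has last vowel 'o'. The stems whose last vowel is 'o' (purowob → lupurowobori, rufugdoz → lurufugdozori) add lu- … -ori around the stem.
The other patterns: stems whose last vowel is 'e' add -eka; stems whose last vowel is 'i' delete the last vowel and add -ast; stems whose last vowel is 'a' or 'u' change the last vowel to 'o'.
So poltob → lupoltobori.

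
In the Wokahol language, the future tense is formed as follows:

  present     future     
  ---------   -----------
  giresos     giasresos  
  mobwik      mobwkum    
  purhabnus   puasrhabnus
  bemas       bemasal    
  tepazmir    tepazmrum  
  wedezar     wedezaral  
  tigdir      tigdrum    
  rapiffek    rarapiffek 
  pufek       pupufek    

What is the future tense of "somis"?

somsum

"somis" has last vowel 'i'. The stems whose last vowel is 'i' (tepazmir → tepazmrum, mobwik → mobwkum, tigdir → tigdrum) delete the last vowel and add -um.
The other patterns: stems whose last vowel is 'a' add -al; stems whose last vowel is 'e' repeat the first consonant+vowel as a prefix; stems whose last vowel is 'o' or 'u' insert -as- after the first vowel.
So somis → somsum.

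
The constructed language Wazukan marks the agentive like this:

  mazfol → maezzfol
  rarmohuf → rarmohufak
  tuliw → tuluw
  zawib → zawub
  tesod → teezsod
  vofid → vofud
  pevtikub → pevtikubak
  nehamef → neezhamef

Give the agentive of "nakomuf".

pevtikub and zawib both end in -b yet inflect differently (pevtikubak, zawub), so the final letter is not what conditions the rule; the last vowel is.
"nakomuf" has last vowel 'u'. The stems whose last vowel is 'u' (rarmohuf → rarmohufak, pevtikub → pevtikubak) add -ak.
The other patterns: stems whose last vowel is 'i' change the last vowel to 'u'; stems whose last vowel is 'e' or 'o' insert -ez- after the first vowel.
So nakomuf → nakomufak.

nakomufak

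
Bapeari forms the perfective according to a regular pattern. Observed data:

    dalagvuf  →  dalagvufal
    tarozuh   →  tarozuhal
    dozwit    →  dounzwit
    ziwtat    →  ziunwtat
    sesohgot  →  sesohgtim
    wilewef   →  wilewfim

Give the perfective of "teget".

wilewef and dalagvuf both end in -f yet inflect differently (wilewfim, dalagvufal), so the final letter is not what conditions the rule; the last vowel is.
"teget" has last vowel 'e'. The one such stem in the data (wilewef → wilewfim) deletes the last vowel and adds -im (as does sesohgot), so the same rule applies.
So teget → tegtim.

tegtim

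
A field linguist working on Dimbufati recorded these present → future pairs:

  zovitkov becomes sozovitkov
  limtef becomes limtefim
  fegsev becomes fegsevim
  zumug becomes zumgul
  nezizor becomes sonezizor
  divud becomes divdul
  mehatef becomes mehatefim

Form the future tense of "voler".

volerim

zovitkov and fegsev both end in -v yet inflect differently (sozovitkov, fegsevim), so the final letter is not what conditions the rule; the last vowel is.
"voler" has last vowel 'e'. The stems whose last vowel is 'e' (limtef → limtefim, mehatef → mehatefim, fegsev → fegsevim) add -im.
The other patterns: stems whose last vowel is 'o' add the prefix so-; stems whose last vowel is 'u' delete the last vowel and add -ul.
So voler → volerim.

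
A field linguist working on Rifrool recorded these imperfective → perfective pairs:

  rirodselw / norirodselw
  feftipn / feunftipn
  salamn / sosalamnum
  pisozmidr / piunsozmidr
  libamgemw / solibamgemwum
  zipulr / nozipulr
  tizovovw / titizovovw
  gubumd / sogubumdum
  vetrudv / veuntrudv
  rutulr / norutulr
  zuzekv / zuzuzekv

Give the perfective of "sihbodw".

rirodselw and tizovovw both end in -w yet inflect differently (norirodselw, titizovovw), so the final letter is not what conditions the rule; the second-to-last letter is.
"sihbodw" has second-to-last letter 'd'. The stems whose second-to-last letter is 'd' (vetrudv → veuntrudv, pisozmidr → piunsozmidr) insert -un- after the first vowel.
So sihbodw → siunhbodw.

siunhbodw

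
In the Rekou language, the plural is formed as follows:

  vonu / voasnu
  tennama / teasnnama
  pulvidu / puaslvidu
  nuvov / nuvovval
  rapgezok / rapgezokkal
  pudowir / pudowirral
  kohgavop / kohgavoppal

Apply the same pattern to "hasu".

pulvidu and pudowir both begin with p- yet inflect differently (puaslvidu, pudowirral), so the first letter is not what conditions the rule; whether the stem ends in a vowel or a consonant is.
"hasu" ends in a vowel. The stems ending in a vowel (vonu → voasnu, tennama → teasnnama, pulvidu → puaslvidu) insert -as- after the first vowel.
The other pattern: stems ending in a consonant double the final consonant and add -al.
So hasu → haassu.

haassu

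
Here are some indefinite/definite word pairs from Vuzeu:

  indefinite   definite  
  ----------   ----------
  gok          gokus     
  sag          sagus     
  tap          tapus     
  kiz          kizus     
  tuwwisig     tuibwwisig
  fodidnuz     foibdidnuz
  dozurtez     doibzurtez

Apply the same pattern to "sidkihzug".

sag and tuwwisig both end in -g yet inflect differently (sagus, tuibwwisig), so the final letter is not what conditions the rule; the number of vowels is.
"sidkihzug" has 3 vowels. The stems with 3 vowels (tuwwisig → tuibwwisig, fodidnuz → foibdidnuz, dozurtez → doibzurtez) insert -ib- after the first vowel.
The other pattern: stems with 1 vowel add -us.
So sidkihzug → siibdkihzug.

siibdkihzug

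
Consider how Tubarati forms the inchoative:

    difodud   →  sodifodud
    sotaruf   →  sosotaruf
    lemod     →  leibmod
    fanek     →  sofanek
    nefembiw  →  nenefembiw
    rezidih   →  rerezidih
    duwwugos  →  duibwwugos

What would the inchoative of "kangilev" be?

sokangilev

lemod and difodud both end in -d yet inflect differently (leibmod, sodifodud), so the final letter is not what conditions the rule; the last vowel is.
"kangilev" has last vowel 'e'. The one such stem in the data (fanek → sofanek) adds the prefix so-, so the same rule applies.
The other patterns: stems whose last vowel is 'o' insert -ib- after the first vowel; stems whose last vowel is 'i' repeat the first consonant+vowel as a prefix.
So kangilev → sokangilev.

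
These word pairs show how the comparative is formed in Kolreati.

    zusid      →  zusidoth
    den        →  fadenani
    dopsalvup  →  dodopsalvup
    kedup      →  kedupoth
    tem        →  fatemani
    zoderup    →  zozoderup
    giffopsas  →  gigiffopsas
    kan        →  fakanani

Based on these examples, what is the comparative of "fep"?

kedup and zoderup both end in -p yet inflect differently (kedupoth, zozoderup), so the final letter is not what conditions the rule; the number of vowels is.
"fep" has 1 vowel. The stems with 1 vowel (tem → fatemani, kan → fakanani, den → fadenani) add fa- … -ani around the stem.
The other patterns: stems with 2 vowels add -oth; stems with 3 vowels repeat the first consonant+vowel as a prefix.
So fep → fafepani.

fafepani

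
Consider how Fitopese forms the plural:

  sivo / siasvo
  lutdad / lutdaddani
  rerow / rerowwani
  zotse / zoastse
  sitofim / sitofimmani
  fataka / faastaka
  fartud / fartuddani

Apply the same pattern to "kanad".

fataka and lutdad both have last vowel 'a' yet inflect differently (faastaka, lutdaddani), so the last vowel is not what conditions the rule; whether the stem ends in a vowel or a consonant is.
"kanad" ends in a consonant. The stems ending in a consonant (lutdad → lutdaddani, rerow → rerowwani, sitofim → sitofimmani) double the final consonant and add -ani.
So kanad → kanaddani.

kanaddani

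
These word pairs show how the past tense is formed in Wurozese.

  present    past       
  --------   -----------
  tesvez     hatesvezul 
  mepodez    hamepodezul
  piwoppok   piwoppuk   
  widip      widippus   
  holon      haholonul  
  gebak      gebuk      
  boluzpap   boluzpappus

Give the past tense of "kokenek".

kokenuk

gebak and boluzpap both have last vowel 'a' yet inflect differently (gebuk, boluzpappus), so the last vowel is not what conditions the rule; the final letter is.
"kokenek" ends in -k. The stems ending in -k (gebak → gebuk, piwoppok → piwoppuk) change the last vowel to 'u'.
The other patterns: stems ending in -p double the final consonant and add -us; stems ending in -n or -z add ha- … -ul around the stem.
So kokenek → kokenuk.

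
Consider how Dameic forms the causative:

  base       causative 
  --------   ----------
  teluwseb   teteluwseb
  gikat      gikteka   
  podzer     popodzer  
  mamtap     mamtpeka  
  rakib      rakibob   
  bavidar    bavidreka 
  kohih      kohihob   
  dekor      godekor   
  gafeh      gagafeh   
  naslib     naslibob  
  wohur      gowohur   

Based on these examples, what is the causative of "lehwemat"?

lehwemteka

kohih and gafeh both end in -h yet inflect differently (kohihob, gagafeh), so the final letter is not what conditions the rule; the last vowel is.
"lehwemat" has last vowel 'a'. The stems whose last vowel is 'a' (gikat → gikteka, bavidar → bavidreka, mamtap → mamtpeka) delete the last vowel and add -eka.
The other patterns: stems whose last vowel is 'i' add -ob; stems whose last vowel is 'e' repeat the first consonant+vowel as a prefix; stems whose last vowel is 'o' or 'u' add the prefix go-.
So lehwemat → lehwemteka.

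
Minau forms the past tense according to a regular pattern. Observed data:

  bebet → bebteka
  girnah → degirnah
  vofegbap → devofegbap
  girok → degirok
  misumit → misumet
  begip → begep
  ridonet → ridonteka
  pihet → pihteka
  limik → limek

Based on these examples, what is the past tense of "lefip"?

lefep

misumit and bebet both end in -t yet inflect differently (misumet, bebteka), so the final letter is not what conditions the rule; the last vowel is.
"lefip" has last vowel 'i'. The stems whose last vowel is 'i' (misumit → misumet, limik → limek, begip → begep) change the last vowel to 'e'.
The other patterns: stems whose last vowel is 'e' delete the last vowel and add -eka; stems whose last vowel is 'a' or 'o' add the prefix de-.
So lefip → lefep.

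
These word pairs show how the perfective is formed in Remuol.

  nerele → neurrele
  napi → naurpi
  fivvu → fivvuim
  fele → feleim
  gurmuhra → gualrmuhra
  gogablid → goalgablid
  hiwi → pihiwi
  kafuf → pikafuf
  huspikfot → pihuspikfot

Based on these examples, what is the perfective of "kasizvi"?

nerele and fele both end in -e yet inflect differently (neurrele, feleim), so the final letter is not what conditions the rule; the first letter is.
"kasizvi" begins with k-. The one such stem in the data (kafuf → pikafuf) adds the prefix pi-, so the same rule applies.
The other patterns: stems beginning with n- insert -ur- after the first vowel; stems beginning with f- add -im; stems beginning with g- insert -al- after the first vowel.
So kasizvi → pikasizvi.

pikasizvi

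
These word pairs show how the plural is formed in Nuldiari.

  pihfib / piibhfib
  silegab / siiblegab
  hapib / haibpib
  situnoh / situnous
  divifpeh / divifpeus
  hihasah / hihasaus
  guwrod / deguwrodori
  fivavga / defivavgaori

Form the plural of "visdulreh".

"visdulreh" ends in -h. The stems ending in -h (situnoh → situnous, divifpeh → divifpeus, hihasah → hihasaus) drop the final letter and add -us.
So visdulreh → visdulreus.

visdulreus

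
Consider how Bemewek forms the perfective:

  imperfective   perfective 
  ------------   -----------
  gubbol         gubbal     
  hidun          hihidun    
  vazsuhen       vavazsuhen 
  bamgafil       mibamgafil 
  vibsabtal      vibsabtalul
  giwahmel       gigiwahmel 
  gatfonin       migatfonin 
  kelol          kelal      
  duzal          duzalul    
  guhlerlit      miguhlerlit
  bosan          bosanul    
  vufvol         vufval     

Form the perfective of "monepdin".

gatfonin and bosan both end in -n yet inflect differently (migatfonin, bosanul), so the final letter is not what conditions the rule; the last vowel is.
"monepdin" has last vowel 'i'. The stems whose last vowel is 'i' (gatfonin → migatfonin, guhlerlit → miguhlerlit, bamgafil → mibamgafil) add the prefix mi-.
The other patterns: stems whose last vowel is 'a' add -ul; stems whose last vowel is 'o' change the last vowel to 'a'; stems whose last vowel is 'e' or 'u' repeat the first consonant+vowel as a prefix.
So monepdin → mimonepdin.

mimonepdin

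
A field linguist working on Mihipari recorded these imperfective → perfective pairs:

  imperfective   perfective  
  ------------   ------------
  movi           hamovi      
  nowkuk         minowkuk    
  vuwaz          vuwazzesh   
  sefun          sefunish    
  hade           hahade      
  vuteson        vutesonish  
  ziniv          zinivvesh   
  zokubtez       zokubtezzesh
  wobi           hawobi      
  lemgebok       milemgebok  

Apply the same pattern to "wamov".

"wamov" ends in -v. The one such stem in the data (ziniv → zinivvesh) doubles the final consonant and adds -esh (as do vuwaz, zokubtez), so the same rule applies.
So wamov → wamovvesh.

wamovvesh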